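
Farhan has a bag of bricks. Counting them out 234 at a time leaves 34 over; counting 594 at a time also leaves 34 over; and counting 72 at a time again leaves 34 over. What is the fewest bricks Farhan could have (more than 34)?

30922

N − 34 must be a common multiple of 234, 594, and 72.
234 = 2 × 3^2 × 13
594 = 2 × 3^3 × 11
72 = 2^3 × 3^2
LCM(234, 594, 72) = 2^3 × 3^3 × 11 × 13 = 30888.
Smallest N > 34 is LCM + 34 = 30888 + 34 = 30922.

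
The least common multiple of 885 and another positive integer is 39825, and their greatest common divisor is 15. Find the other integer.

gcd × lcm = product of the two integers, so the other integer is (15 × 39825) / 885 = 675.

675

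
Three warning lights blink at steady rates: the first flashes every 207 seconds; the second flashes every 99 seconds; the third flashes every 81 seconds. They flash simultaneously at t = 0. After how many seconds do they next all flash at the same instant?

20493 seconds

We need the least common multiple of the intervals.
207 = 3^2 × 23
99 = 3^2 × 11
81 = 3^4
LCM(207, 99, 81) = 3^4 × 11 × 23 = 20493.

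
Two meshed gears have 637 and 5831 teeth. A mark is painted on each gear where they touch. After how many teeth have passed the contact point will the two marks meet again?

75803 teeth

The first simultaneous occurrence is after LCM of the individual periods.
637 = 7^2 × 13
5831 = 7^3 × 17
LCM(637, 5831) = 7^3 × 13 × 17 = 75803.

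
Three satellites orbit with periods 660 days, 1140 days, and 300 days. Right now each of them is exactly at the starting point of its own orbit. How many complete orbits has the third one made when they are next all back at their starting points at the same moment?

209 orbits

They are all back at their starting positions together after one LCM of the periods.
660 = 2^2 × 3 × 5 × 11
1140 = 2^2 × 3 × 5 × 19
300 = 2^2 × 3 × 5^2
LCM(660, 1140, 300) = 2^2 × 3 × 5^2 × 11 × 19 = 62700.
Orbits for period 300: 62700 / 300 = 209.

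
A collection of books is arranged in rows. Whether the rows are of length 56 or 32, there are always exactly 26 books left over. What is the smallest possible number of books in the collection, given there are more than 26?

N − 26 must be a common multiple of 56 and 32.
56 = 2^3 × 7
32 = 2^5
LCM(56, 32) = 2^5 × 7 = 224.
Smallest N > 26 is LCM + 26 = 224 + 26 = 250.

250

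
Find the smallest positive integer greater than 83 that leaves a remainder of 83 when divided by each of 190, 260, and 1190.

N − 83 must be a common multiple of 190, 260, and 1190.
190 = 2 × 5 × 19
260 = 2^2 × 5 × 13
1190 = 2 × 5 × 7 × 17
LCM(190, 260, 1190) = 2^2 × 5 × 7 × 13 × 17 × 19 = 587860.
Smallest N > 83 is LCM + 83 = 587860 + 83 = 587943.

587943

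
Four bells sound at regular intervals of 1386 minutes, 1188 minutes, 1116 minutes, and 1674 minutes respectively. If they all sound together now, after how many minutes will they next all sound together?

257796 minutes

We need the least common multiple of the intervals.
1386 = 2 × 3^2 × 7 × 11
1188 = 2^2 × 3^3 × 11
1116 = 2^2 × 3^2 × 31
1674 = 2 × 3^3 × 31
LCM(1386, 1188, 1116, 1674) = 2^2 × 3^3 × 7 × 11 × 31 = 257796.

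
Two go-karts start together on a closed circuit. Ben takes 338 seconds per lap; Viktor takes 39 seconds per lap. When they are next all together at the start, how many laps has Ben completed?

3 laps

All finish a whole number of cycles simultaneously at t = LCM of the periods.
338 = 2 × 13^2
39 = 3 × 13
LCM(338, 39) = 2 × 3 × 13^2 = 1014.
Laps for period 338: 1014 / 338 = 3.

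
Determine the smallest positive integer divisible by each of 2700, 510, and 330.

2700 = 2^2 × 3^3 × 5^2
510 = 2 × 3 × 5 × 17
330 = 2 × 3 × 5 × 11
LCM(2700, 510, 330) = 2^2 × 3^3 × 5^2 × 11 × 17 = 504900.

504900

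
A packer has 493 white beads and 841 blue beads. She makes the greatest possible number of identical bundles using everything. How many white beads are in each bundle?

Number of bundles = gcd(493, 841).
493 = 17 × 29
841 = 29^2
gcd(493, 841) = 29.
white beads per bundle = 493 / 29 = 17.

17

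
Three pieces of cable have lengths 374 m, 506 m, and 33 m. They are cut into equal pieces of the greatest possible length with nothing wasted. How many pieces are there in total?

Piece length = gcd(374, 506, 33).
374 = 2 × 11 × 17
506 = 2 × 11 × 23
33 = 3 × 11
gcd(374, 506, 33) = 11.
Total pieces = 374/11 + 506/11 + 33/11 = 34 + 46 + 3 = 83.

83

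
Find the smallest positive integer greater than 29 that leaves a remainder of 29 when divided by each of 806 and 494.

15343

N − 29 must be a common multiple of 806 and 494.
806 = 2 × 13 × 31
494 = 2 × 13 × 19
LCM(806, 494) = 2 × 13 × 19 × 31 = 15314.
Smallest N > 29 is LCM + 29 = 15314 + 29 = 15343.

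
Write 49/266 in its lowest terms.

49 = 7^2
266 = 2 × 7 × 19
gcd(49, 266) = 7.
Divide numerator and denominator by 7: 49/266 = 7/38.

7/38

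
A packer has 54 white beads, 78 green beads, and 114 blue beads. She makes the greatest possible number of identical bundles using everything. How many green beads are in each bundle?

Number of bundles = gcd(54, 78, 114).
54 = 2 × 3^3
78 = 2 × 3 × 13
114 = 2 × 3 × 19
gcd(54, 78, 114) = 2 × 3 = 6.
green beads per bundle = 78 / 6 = 13.

13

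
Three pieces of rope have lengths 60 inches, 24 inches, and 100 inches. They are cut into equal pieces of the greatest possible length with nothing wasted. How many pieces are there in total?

46

Piece length = gcd(60, 24, 100).
60 = 2^2 × 3 × 5
24 = 2^3 × 3
100 = 2^2 × 5^2
gcd(60, 24, 100) = 2^2 = 4.
Total pieces = 60/4 + 24/4 + 100/4 = 15 + 6 + 25 = 46.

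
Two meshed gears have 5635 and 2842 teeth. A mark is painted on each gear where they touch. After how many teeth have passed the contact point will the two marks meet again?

We need the least common multiple of the intervals.
5635 = 5 × 7^2 × 23
2842 = 2 × 7^2 × 29
LCM(5635, 2842) = 2 × 5 × 7^2 × 23 × 29 = 326830.

326830 teeth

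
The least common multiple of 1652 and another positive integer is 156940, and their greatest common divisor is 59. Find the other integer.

gcd × lcm = product of the two integers, so the other integer is (59 × 156940) / 1652 = 5605.

5605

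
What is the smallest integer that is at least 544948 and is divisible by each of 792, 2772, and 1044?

The integer must be a common multiple of 792, 2772, and 1044, so a multiple of their LCM.
792 = 2^3 × 3^2 × 11
2772 = 2^2 × 3^2 × 7 × 11
1044 = 2^2 × 3^2 × 29
LCM(792, 2772, 1044) = 2^3 × 3^2 × 7 × 11 × 29 = 160776.
Smallest multiple of 160776 that is ≥ 544948: ⌈544948/160776⌉ × 160776 = 4 × 160776 = 643104.

643104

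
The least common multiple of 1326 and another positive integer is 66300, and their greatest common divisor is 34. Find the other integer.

1700

gcd × lcm = product of the two integers, so the other integer is (34 × 66300) / 1326 = 1700.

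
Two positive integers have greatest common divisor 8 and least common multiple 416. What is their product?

3328

For any two positive integers, gcd × lcm = product = 8 × 416 = 3328.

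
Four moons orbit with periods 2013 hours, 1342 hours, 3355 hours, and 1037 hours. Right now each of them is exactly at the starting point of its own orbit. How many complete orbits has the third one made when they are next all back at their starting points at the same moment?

102 orbits

The first common completion time is the LCM of the periods.
2013 = 3 × 11 × 61
1342 = 2 × 11 × 61
3355 = 5 × 11 × 61
1037 = 17 × 61
LCM(2013, 1342, 3355, 1037) = 2 × 3 × 5 × 11 × 17 × 61 = 342210.
Orbits for period 3355: 342210 / 3355 = 102.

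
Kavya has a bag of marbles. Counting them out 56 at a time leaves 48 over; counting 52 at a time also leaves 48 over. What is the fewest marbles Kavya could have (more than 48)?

N − 48 must be a common multiple of 56 and 52.
56 = 2^3 × 7
52 = 2^2 × 13
LCM(56, 52) = 2^3 × 7 × 13 = 728.
Smallest N > 48 is LCM + 48 = 728 + 48 = 776.

776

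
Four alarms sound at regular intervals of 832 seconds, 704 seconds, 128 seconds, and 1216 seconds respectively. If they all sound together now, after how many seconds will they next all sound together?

347776 seconds

The first simultaneous occurrence is after LCM of the individual periods.
832 = 2^6 × 13
704 = 2^6 × 11
128 = 2^7
1216 = 2^6 × 19
LCM(832, 704, 128, 1216) = 2^7 × 11 × 13 × 19 = 347776.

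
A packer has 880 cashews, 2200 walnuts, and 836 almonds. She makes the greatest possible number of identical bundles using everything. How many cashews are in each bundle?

Number of bundles = gcd(880, 2200, 836).
880 = 2^4 × 5 × 11
2200 = 2^3 × 5^2 × 11
836 = 2^2 × 11 × 19
gcd(880, 2200, 836) = 2^2 × 11 = 44.
cashews per bundle = 880 / 44 = 20.

20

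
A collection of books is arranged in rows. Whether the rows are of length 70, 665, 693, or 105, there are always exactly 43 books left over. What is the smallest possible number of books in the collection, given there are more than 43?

131713

N − 43 must be a common multiple of 70, 665, 693, and 105.
70 = 2 × 5 × 7
665 = 5 × 7 × 19
693 = 3^2 × 7 × 11
105 = 3 × 5 × 7
LCM(70, 665, 693, 105) = 2 × 3^2 × 5 × 7 × 11 × 19 = 131670.
Smallest N > 43 is LCM + 43 = 131670 + 43 = 131713.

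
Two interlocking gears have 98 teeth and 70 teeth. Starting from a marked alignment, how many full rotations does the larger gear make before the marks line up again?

5 rotations

The first common completion time is the LCM of the periods.
98 = 2 × 7^2
70 = 2 × 5 × 7
LCM(98, 70) = 2 × 5 × 7^2 = 490.
Rotations for period 98: 490 / 98 = 5.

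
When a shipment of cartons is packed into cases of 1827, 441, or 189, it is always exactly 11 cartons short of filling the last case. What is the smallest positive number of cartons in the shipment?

Being 11 short of a full case of size k means N ≡ −11 (mod k), i.e. N + 11 is a multiple of each size.
1827 = 3^2 × 7 × 29
441 = 3^2 × 7^2
189 = 3^3 × 7
LCM(1827, 441, 189) = 3^3 × 7^2 × 29 = 38367.
Smallest positive N is 38367 − 11 = 38356.

38356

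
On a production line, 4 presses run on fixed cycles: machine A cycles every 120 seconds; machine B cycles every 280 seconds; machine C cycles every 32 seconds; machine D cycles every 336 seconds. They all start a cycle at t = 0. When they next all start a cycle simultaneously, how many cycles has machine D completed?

The first common completion time is the LCM of the periods.
120 = 2^3 × 3 × 5
280 = 2^3 × 5 × 7
32 = 2^5
336 = 2^4 × 3 × 7
LCM(120, 280, 32, 336) = 2^5 × 3 × 5 × 7 = 3360.
Cycles for period 336: 3360 / 336 = 10.

10 cycles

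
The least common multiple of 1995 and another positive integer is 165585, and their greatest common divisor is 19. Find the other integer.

gcd × lcm = product of the two integers, so the other integer is (19 × 165585) / 1995 = 1577.

1577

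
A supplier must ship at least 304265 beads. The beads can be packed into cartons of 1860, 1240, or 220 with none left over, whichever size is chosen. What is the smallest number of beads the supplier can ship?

The number of beads must be a common multiple of 1860, 1240, and 220, so a multiple of their LCM.
1860 = 2^2 × 3 × 5 × 31
1240 = 2^3 × 5 × 31
220 = 2^2 × 5 × 11
LCM(1860, 1240, 220) = 2^3 × 3 × 5 × 11 × 31 = 40920.
Smallest multiple of 40920 that is ≥ 304265: ⌈304265/40920⌉ × 40920 = 8 × 40920 = 327360.

327360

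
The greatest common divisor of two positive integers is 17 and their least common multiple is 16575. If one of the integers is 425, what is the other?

For two integers, gcd × lcm = product, so the other is (17 × 16575) / 425 = 281775 / 425 = 663.

663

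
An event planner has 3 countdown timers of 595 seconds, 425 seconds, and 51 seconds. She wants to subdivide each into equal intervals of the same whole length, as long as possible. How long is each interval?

The interval must divide each timer length; the longest such is the gcd.
595 = 5 × 7 × 17
425 = 5^2 × 17
51 = 3 × 17
gcd(595, 425, 51) = 17.

17 seconds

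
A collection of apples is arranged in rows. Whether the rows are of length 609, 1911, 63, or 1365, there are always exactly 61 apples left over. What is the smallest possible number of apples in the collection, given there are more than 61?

N − 61 must be a common multiple of 609, 1911, 63, and 1365.
609 = 3 × 7 × 29
1911 = 3 × 7^2 × 13
63 = 3^2 × 7
1365 = 3 × 5 × 7 × 13
LCM(609, 1911, 63, 1365) = 3^2 × 5 × 7^2 × 13 × 29 = 831285.
Smallest N > 61 is LCM + 61 = 831285 + 61 = 831346.

831346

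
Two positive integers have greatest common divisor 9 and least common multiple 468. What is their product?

4212

For any two positive integers, gcd × lcm = product = 9 × 468 = 4212.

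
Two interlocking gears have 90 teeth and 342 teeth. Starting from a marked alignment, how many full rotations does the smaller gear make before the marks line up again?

The first common completion time is the LCM of the periods.
90 = 2 × 3^2 × 5
342 = 2 × 3^2 × 19
LCM(90, 342) = 2 × 3^2 × 5 × 19 = 1710.
Rotations for period 90: 1710 / 90 = 19.

19 rotations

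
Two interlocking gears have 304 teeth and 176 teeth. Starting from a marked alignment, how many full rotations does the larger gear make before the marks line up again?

They are all back at their starting positions together after one LCM of the periods.
304 = 2^4 × 19
176 = 2^4 × 11
LCM(304, 176) = 2^4 × 11 × 19 = 3344.
Rotations for period 304: 3344 / 304 = 11.

11 rotations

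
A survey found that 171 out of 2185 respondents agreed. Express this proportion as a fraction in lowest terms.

9/115

171 = 3^2 × 19
2185 = 5 × 19 × 23
gcd(171, 2185) = 19.
Divide numerator and denominator by 19: 171/2185 = 9/115.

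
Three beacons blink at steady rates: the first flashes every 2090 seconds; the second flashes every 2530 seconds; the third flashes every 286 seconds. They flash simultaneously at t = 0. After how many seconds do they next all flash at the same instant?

624910 seconds

They coincide at every common multiple of the periods; the first is the LCM.
2090 = 2 × 5 × 11 × 19
2530 = 2 × 5 × 11 × 23
286 = 2 × 11 × 13
LCM(2090, 2530, 286) = 2 × 5 × 11 × 13 × 19 × 23 = 624910.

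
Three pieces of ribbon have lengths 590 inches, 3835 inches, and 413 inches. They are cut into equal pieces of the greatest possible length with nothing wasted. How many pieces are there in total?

82

Piece length = gcd(590, 3835, 413).
590 = 2 × 5 × 59
3835 = 5 × 13 × 59
413 = 7 × 59
gcd(590, 3835, 413) = 59.
Total pieces = 590/59 + 3835/59 + 413/59 = 10 + 65 + 7 = 82.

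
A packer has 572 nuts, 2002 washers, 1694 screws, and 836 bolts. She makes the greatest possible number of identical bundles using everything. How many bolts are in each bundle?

Number of bundles = gcd(572, 2002, 1694, 836).
572 = 2^2 × 11 × 13
2002 = 2 × 7 × 11 × 13
1694 = 2 × 7 × 11^2
836 = 2^2 × 11 × 19
gcd(572, 2002, 1694, 836) = 2 × 11 = 22.
bolts per bundle = 836 / 22 = 38.

38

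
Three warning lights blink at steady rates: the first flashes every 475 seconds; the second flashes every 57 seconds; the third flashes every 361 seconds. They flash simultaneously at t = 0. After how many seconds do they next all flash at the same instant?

We need the least common multiple of the intervals.
475 = 5^2 × 19
57 = 3 × 19
361 = 19^2
LCM(475, 57, 361) = 3 × 5^2 × 19^2 = 27075.

27075 seconds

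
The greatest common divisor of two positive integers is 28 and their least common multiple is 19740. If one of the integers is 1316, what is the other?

For two integers, gcd × lcm = product, so the other is (28 × 19740) / 1316 = 552720 / 1316 = 420.

420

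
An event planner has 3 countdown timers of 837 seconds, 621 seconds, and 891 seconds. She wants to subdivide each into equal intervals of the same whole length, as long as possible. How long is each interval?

The interval must divide each timer length; the longest such is the gcd.
837 = 3^3 × 31
621 = 3^3 × 23
891 = 3^4 × 11
gcd(837, 621, 891) = 3^3 = 27.

27 seconds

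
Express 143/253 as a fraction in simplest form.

13/23

143 = 11 × 13
253 = 11 × 23
gcd(143, 253) = 11.
Divide numerator and denominator by 11: 143/253 = 13/23.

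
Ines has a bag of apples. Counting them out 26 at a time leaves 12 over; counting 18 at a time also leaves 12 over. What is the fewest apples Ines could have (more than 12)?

N − 12 must be a common multiple of 26 and 18.
26 = 2 × 13
18 = 2 × 3^2
LCM(26, 18) = 2 × 3^2 × 13 = 234.
Smallest N > 12 is LCM + 12 = 234 + 12 = 246.

246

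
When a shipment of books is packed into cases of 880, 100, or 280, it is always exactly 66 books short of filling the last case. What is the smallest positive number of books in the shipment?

30734

Being 66 short of a full case of size k means N ≡ −66 (mod k), i.e. N + 66 is a multiple of each size.
880 = 2^4 × 5 × 11
100 = 2^2 × 5^2
280 = 2^3 × 5 × 7
LCM(880, 100, 280) = 2^4 × 5^2 × 7 × 11 = 30800.
Smallest positive N is 30800 − 66 = 30734.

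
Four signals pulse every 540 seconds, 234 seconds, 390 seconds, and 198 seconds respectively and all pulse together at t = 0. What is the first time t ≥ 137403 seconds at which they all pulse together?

Joint pulses occur at multiples of LCM(540, 234, 390, 198).
540 = 2^2 × 3^3 × 5
234 = 2 × 3^2 × 13
390 = 2 × 3 × 5 × 13
198 = 2 × 3^2 × 11
LCM(540, 234, 390, 198) = 2^2 × 3^3 × 5 × 11 × 13 = 77220.
Smallest multiple of 77220 that is ≥ 137403: ⌈137403/77220⌉ × 77220 = 2 × 77220 = 154440.

154440 seconds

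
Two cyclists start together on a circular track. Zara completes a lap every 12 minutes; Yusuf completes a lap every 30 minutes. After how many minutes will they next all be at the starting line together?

We need the least common multiple of the intervals.
12 = 2^2 × 3
30 = 2 × 3 × 5
LCM(12, 30) = 2^2 × 3 × 5 = 60.

60 minutes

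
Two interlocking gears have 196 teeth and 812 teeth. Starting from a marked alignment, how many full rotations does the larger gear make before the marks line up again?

They are all back at their starting positions together after one LCM of the periods.
196 = 2^2 × 7^2
812 = 2^2 × 7 × 29
LCM(196, 812) = 2^2 × 7^2 × 29 = 5684.
Rotations for period 812: 5684 / 812 = 7.

7 rotations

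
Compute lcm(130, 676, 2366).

23660

130 = 2 × 5 × 13
676 = 2^2 × 13^2
2366 = 2 × 7 × 13^2
LCM(130, 676, 2366) = 2^2 × 5 × 7 × 13^2 = 23660.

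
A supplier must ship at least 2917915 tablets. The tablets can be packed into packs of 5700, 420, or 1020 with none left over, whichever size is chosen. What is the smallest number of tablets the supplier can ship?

The number of tablets must be a common multiple of 5700, 420, and 1020, so a multiple of their LCM.
5700 = 2^2 × 3 × 5^2 × 19
420 = 2^2 × 3 × 5 × 7
1020 = 2^2 × 3 × 5 × 17
LCM(5700, 420, 1020) = 2^2 × 3 × 5^2 × 7 × 17 × 19 = 678300.
Smallest multiple of 678300 that is ≥ 2917915: ⌈2917915/678300⌉ × 678300 = 5 × 678300 = 3391500.

3391500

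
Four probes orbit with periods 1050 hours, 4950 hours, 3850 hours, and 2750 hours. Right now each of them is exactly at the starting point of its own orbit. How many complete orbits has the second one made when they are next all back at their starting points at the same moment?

They are all back at their starting positions together after one LCM of the periods.
1050 = 2 × 3 × 5^2 × 7
4950 = 2 × 3^2 × 5^2 × 11
3850 = 2 × 5^2 × 7 × 11
2750 = 2 × 5^3 × 11
LCM(1050, 4950, 3850, 2750) = 2 × 3^2 × 5^3 × 7 × 11 = 173250.
Orbits for period 4950: 173250 / 4950 = 35.

35 orbits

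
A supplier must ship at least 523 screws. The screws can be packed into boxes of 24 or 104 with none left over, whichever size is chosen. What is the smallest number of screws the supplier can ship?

624

The number of screws must be a common multiple of 24 and 104, so a multiple of their LCM.
24 = 2^3 × 3
104 = 2^3 × 13
LCM(24, 104) = 2^3 × 3 × 13 = 312.
Smallest multiple of 312 that is ≥ 523: ⌈523/312⌉ × 312 = 2 × 312 = 624.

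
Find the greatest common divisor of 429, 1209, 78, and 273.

39

429 = 3 × 11 × 13
1209 = 3 × 13 × 31
78 = 2 × 3 × 13
273 = 3 × 7 × 13
gcd(429, 1209, 78, 273) = 3 × 13 = 39.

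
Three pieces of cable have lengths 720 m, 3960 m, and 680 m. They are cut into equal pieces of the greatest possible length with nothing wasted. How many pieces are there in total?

134

Piece length = gcd(720, 3960, 680).
720 = 2^4 × 3^2 × 5
3960 = 2^3 × 3^2 × 5 × 11
680 = 2^3 × 5 × 17
gcd(720, 3960, 680) = 2^3 × 5 = 40.
Total pieces = 720/40 + 3960/40 + 680/40 = 18 + 99 + 17 = 134.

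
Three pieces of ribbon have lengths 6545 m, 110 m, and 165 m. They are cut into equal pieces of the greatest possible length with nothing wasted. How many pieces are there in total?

124

Piece length = gcd(6545, 110, 165).
6545 = 5 × 7 × 11 × 17
110 = 2 × 5 × 11
165 = 3 × 5 × 11
gcd(6545, 110, 165) = 5 × 11 = 55.
Total pieces = 6545/55 + 110/55 + 165/55 = 119 + 2 + 3 = 124.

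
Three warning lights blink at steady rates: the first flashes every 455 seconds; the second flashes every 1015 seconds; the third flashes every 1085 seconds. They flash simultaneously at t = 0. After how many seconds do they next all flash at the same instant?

409045 seconds

We need the least common multiple of the intervals.
455 = 5 × 7 × 13
1015 = 5 × 7 × 29
1085 = 5 × 7 × 31
LCM(455, 1015, 1085) = 5 × 7 × 13 × 29 × 31 = 409045.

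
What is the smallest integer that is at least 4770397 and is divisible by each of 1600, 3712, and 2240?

The integer must be a common multiple of 1600, 3712, and 2240, so a multiple of their LCM.
1600 = 2^6 × 5^2
3712 = 2^7 × 29
2240 = 2^6 × 5 × 7
LCM(1600, 3712, 2240) = 2^7 × 5^2 × 7 × 29 = 649600.
Smallest multiple of 649600 that is ≥ 4770397: ⌈4770397/649600⌉ × 649600 = 8 × 649600 = 5196800.

5196800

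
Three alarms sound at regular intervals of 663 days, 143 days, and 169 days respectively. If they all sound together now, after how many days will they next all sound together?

The first simultaneous occurrence is after LCM of the individual periods.
663 = 3 × 13 × 17
143 = 11 × 13
169 = 13^2
LCM(663, 143, 169) = 3 × 11 × 13^2 × 17 = 94809.

94809 days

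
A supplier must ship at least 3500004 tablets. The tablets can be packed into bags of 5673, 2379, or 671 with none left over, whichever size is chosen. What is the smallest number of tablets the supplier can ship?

4056195

The number of tablets must be a common multiple of 5673, 2379, and 671, so a multiple of their LCM.
5673 = 3 × 31 × 61
2379 = 3 × 13 × 61
671 = 11 × 61
LCM(5673, 2379, 671) = 3 × 11 × 13 × 31 × 61 = 811239.
Smallest multiple of 811239 that is ≥ 3500004: ⌈3500004/811239⌉ × 811239 = 5 × 811239 = 4056195.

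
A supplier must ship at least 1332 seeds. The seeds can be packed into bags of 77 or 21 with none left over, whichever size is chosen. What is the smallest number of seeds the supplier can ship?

1386

The number of seeds must be a common multiple of 77 and 21, so a multiple of their LCM.
77 = 7 × 11
21 = 3 × 7
LCM(77, 21) = 3 × 7 × 11 = 231.
Smallest multiple of 231 that is ≥ 1332: ⌈1332/231⌉ × 231 = 6 × 231 = 1386.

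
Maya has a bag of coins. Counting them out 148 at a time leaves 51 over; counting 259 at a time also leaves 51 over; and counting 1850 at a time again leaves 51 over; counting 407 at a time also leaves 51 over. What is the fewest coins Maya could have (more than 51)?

284951

N − 51 must be a common multiple of 148, 259, 1850, and 407.
148 = 2^2 × 37
259 = 7 × 37
1850 = 2 × 5^2 × 37
407 = 11 × 37
LCM(148, 259, 1850, 407) = 2^2 × 5^2 × 7 × 11 × 37 = 284900.
Smallest N > 51 is LCM + 51 = 284900 + 51 = 284951.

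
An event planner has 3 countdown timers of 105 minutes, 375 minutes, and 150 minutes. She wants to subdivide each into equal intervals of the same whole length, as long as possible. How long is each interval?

15 minutes

The interval must divide each timer length; the longest such is the gcd.
105 = 3 × 5 × 7
375 = 3 × 5^3
150 = 2 × 3 × 5^2
gcd(105, 375, 150) = 3 × 5 = 15.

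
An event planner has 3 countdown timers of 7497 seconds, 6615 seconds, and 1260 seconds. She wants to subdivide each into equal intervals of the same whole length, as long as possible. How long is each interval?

The interval must divide each timer length; the longest such is the gcd.
7497 = 3^2 × 7^2 × 17
6615 = 3^3 × 5 × 7^2
1260 = 2^2 × 3^2 × 5 × 7
gcd(7497, 6615, 1260) = 3^2 × 7 = 63.

63 seconds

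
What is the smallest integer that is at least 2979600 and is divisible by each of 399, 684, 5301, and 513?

3116988

The integer must be a common multiple of 399, 684, 5301, and 513, so a multiple of their LCM.
399 = 3 × 7 × 19
684 = 2^2 × 3^2 × 19
5301 = 3^2 × 19 × 31
513 = 3^3 × 19
LCM(399, 684, 5301, 513) = 2^2 × 3^3 × 7 × 19 × 31 = 445284.
Smallest multiple of 445284 that is ≥ 2979600: ⌈2979600/445284⌉ × 445284 = 7 × 445284 = 3116988.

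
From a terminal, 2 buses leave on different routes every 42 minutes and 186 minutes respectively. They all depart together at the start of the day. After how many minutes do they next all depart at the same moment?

They coincide at every common multiple of the periods; the first is the LCM.
42 = 2 × 3 × 7
186 = 2 × 3 × 31
LCM(42, 186) = 2 × 3 × 7 × 31 = 1302.

1302 minutes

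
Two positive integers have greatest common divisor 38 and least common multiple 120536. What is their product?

4580368

For any two positive integers, gcd × lcm = product = 38 × 120536 = 4580368.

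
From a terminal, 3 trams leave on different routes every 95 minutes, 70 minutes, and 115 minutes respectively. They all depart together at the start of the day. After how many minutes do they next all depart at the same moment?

30590 minutes

They coincide at every common multiple of the periods; the first is the LCM.
95 = 5 × 19
70 = 2 × 5 × 7
115 = 5 × 23
LCM(95, 70, 115) = 2 × 5 × 7 × 19 × 23 = 30590.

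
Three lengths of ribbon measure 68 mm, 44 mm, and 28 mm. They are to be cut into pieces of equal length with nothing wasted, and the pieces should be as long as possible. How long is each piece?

4 mm

Each piece length must divide every original length, so the longest possible is gcd(68, 44, 28).
68 = 2^2 × 17
44 = 2^2 × 11
28 = 2^2 × 7
gcd(68, 44, 28) = 2^2 = 4.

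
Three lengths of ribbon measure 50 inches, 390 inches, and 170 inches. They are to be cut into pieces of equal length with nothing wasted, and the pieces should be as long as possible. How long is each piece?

10 inches

Each piece length must divide every original length, so the longest possible is gcd(50, 390, 170).
50 = 2 × 5^2
390 = 2 × 3 × 5 × 13
170 = 2 × 5 × 17
gcd(50, 390, 170) = 2 × 5 = 10.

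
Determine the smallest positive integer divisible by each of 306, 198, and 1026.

191862

306 = 2 × 3^2 × 17
198 = 2 × 3^2 × 11
1026 = 2 × 3^3 × 19
LCM(306, 198, 1026) = 2 × 3^3 × 11 × 17 × 19 = 191862.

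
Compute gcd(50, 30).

50 = 2 × 5^2
30 = 2 × 3 × 5
gcd(50, 30) = 2 × 5 = 10.

10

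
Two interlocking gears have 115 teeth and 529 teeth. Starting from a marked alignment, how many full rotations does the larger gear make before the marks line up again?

5 rotations

The first common completion time is the LCM of the periods.
115 = 5 × 23
529 = 23^2
LCM(115, 529) = 5 × 23^2 = 2645.
Rotations for period 529: 2645 / 529 = 5.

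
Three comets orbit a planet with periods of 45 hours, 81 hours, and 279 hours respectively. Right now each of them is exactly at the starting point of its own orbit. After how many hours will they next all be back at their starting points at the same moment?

12555 hours

We need the least common multiple of the intervals.
45 = 3^2 × 5
81 = 3^4
279 = 3^2 × 31
LCM(45, 81, 279) = 3^4 × 5 × 31 = 12555.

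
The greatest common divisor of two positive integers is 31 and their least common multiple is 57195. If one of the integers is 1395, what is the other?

For two integers, gcd × lcm = product, so the other is (31 × 57195) / 1395 = 1773045 / 1395 = 1271.

1271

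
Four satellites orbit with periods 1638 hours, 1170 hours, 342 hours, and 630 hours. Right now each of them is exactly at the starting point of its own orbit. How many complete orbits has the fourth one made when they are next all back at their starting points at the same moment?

247 orbits

They are all back at their starting positions together after one LCM of the periods.
1638 = 2 × 3^2 × 7 × 13
1170 = 2 × 3^2 × 5 × 13
342 = 2 × 3^2 × 19
630 = 2 × 3^2 × 5 × 7
LCM(1638, 1170, 342, 630) = 2 × 3^2 × 5 × 7 × 13 × 19 = 155610.
Orbits for period 630: 155610 / 630 = 247.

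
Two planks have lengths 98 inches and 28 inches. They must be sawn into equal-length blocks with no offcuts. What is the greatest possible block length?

14 inches

By the Euclidean algorithm:
98 = 3 × 28 + 14
28 = 2 × 14 + 0
gcd(98, 28) = 14.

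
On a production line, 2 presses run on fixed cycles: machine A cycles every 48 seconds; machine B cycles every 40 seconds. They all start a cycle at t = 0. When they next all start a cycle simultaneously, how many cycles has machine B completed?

6 cycles

The first common completion time is the LCM of the periods.
48 = 2^4 × 3
40 = 2^3 × 5
LCM(48, 40) = 2^4 × 3 × 5 = 240.
Cycles for period 40: 240 / 40 = 6.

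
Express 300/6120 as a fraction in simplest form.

5/102

300 = 2^2 × 3 × 5^2
6120 = 2^3 × 3^2 × 5 × 17
gcd(300, 6120) = 2^2 × 3 × 5 = 60.
Divide numerator and denominator by 60: 300/6120 = 5/102.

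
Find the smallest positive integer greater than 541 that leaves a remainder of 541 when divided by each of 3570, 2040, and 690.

328981

N − 541 must be a common multiple of 3570, 2040, and 690.
3570 = 2 × 3 × 5 × 7 × 17
2040 = 2^3 × 3 × 5 × 17
690 = 2 × 3 × 5 × 23
LCM(3570, 2040, 690) = 2^3 × 3 × 5 × 7 × 17 × 23 = 328440.
Smallest N > 541 is LCM + 541 = 328440 + 541 = 328981.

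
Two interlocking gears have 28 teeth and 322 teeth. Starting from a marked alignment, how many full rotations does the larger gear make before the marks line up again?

The first common completion time is the LCM of the periods.
28 = 2^2 × 7
322 = 2 × 7 × 23
LCM(28, 322) = 2^2 × 7 × 23 = 644.
Rotations for period 322: 644 / 322 = 2.

2 rotations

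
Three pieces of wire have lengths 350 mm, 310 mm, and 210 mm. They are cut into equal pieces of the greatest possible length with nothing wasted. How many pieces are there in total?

Piece length = gcd(350, 310, 210).
350 = 2 × 5^2 × 7
310 = 2 × 5 × 31
210 = 2 × 3 × 5 × 7
gcd(350, 310, 210) = 2 × 5 = 10.
Total pieces = 350/10 + 310/10 + 210/10 = 35 + 31 + 21 = 87.

87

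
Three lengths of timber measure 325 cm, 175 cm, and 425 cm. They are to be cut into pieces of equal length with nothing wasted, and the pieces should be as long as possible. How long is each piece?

25 cm

The greatest length dividing all of 325, 175, and 425 is their gcd.
325 = 5^2 × 13
175 = 5^2 × 7
425 = 5^2 × 17
gcd(325, 175, 425) = 5^2 = 25.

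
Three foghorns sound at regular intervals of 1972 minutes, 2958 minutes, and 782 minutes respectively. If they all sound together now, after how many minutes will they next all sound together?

They coincide at every common multiple of the periods; the first is the LCM.
1972 = 2^2 × 17 × 29
2958 = 2 × 3 × 17 × 29
782 = 2 × 17 × 23
LCM(1972, 2958, 782) = 2^2 × 3 × 17 × 23 × 29 = 136068.

136068 minutes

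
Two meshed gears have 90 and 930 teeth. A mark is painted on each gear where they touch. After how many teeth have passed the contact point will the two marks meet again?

2790 teeth

The first simultaneous occurrence is after LCM of the individual periods.
90 = 2 × 3^2 × 5
930 = 2 × 3 × 5 × 31
LCM(90, 930) = 2 × 3^2 × 5 × 31 = 2790.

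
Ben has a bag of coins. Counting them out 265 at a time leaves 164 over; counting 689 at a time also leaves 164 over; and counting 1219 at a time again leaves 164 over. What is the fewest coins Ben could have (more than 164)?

N − 164 must be a common multiple of 265, 689, and 1219.
265 = 5 × 53
689 = 13 × 53
1219 = 23 × 53
LCM(265, 689, 1219) = 5 × 13 × 23 × 53 = 79235.
Smallest N > 164 is LCM + 164 = 79235 + 164 = 79399.

79399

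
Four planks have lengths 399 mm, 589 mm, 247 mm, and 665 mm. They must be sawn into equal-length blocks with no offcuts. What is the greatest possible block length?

The block length must divide every plank, so the greatest is gcd(399, 589, 247, 665).
399 = 3 × 7 × 19
589 = 19 × 31
247 = 13 × 19
665 = 5 × 7 × 19
gcd(399, 589, 247, 665) = 19.

19 mm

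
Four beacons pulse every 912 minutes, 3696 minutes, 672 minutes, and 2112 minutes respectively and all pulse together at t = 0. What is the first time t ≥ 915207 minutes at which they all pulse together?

1123584 minutes

Joint pulses occur at multiples of LCM(912, 3696, 672, 2112).
912 = 2^4 × 3 × 19
3696 = 2^4 × 3 × 7 × 11
672 = 2^5 × 3 × 7
2112 = 2^6 × 3 × 11
LCM(912, 3696, 672, 2112) = 2^6 × 3 × 7 × 11 × 19 = 280896.
Smallest multiple of 280896 that is ≥ 915207: ⌈915207/280896⌉ × 280896 = 4 × 280896 = 1123584.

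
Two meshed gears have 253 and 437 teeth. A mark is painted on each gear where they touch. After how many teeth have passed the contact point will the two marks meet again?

We need the least common multiple of the intervals.
253 = 11 × 23
437 = 19 × 23
LCM(253, 437) = 11 × 19 × 23 = 4807.

4807 teeth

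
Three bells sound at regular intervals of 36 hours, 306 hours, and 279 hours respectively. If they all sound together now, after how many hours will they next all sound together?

We need the least common multiple of the intervals.
36 = 2^2 × 3^2
306 = 2 × 3^2 × 17
279 = 3^2 × 31
LCM(36, 306, 279) = 2^2 × 3^2 × 17 × 31 = 18972.

18972 hours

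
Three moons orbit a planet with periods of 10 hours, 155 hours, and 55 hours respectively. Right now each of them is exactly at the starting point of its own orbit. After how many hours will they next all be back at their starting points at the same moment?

We need the least common multiple of the intervals.
10 = 2 × 5
155 = 5 × 31
55 = 5 × 11
LCM(10, 155, 55) = 2 × 5 × 11 × 31 = 3410.

3410 hours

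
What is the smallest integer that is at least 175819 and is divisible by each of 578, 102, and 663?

180336

The integer must be a common multiple of 578, 102, and 663, so a multiple of their LCM.
578 = 2 × 17^2
102 = 2 × 3 × 17
663 = 3 × 13 × 17
LCM(578, 102, 663) = 2 × 3 × 13 × 17^2 = 22542.
Smallest multiple of 22542 that is ≥ 175819: ⌈175819/22542⌉ × 22542 = 8 × 22542 = 180336.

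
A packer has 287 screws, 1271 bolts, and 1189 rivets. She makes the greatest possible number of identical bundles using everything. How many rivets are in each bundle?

Number of bundles = gcd(287, 1271, 1189).
287 = 7 × 41
1271 = 31 × 41
1189 = 29 × 41
gcd(287, 1271, 1189) = 41.
rivets per bundle = 1189 / 41 = 29.

29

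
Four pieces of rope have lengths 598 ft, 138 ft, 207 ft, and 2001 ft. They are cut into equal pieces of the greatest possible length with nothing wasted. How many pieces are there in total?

Piece length = gcd(598, 138, 207, 2001).
598 = 2 × 13 × 23
138 = 2 × 3 × 23
207 = 3^2 × 23
2001 = 3 × 23 × 29
gcd(598, 138, 207, 2001) = 23.
Total pieces = 598/23 + 138/23 + 207/23 + 2001/23 = 26 + 6 + 9 + 87 = 128.

128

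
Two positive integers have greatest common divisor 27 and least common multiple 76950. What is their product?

For any two positive integers, gcd × lcm = product = 27 × 76950 = 2077650.

2077650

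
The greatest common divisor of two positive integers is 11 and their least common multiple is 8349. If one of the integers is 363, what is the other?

253

For two integers, gcd × lcm = product, so the other is (11 × 8349) / 363 = 91839 / 363 = 253.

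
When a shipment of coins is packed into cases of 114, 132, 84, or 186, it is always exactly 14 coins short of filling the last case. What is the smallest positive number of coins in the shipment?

Being 14 short of a full case of size k means N ≡ −14 (mod k), i.e. N + 14 is a multiple of each size.
114 = 2 × 3 × 19
132 = 2^2 × 3 × 11
84 = 2^2 × 3 × 7
186 = 2 × 3 × 31
LCM(114, 132, 84, 186) = 2^2 × 3 × 7 × 11 × 19 × 31 = 544236.
Smallest positive N is 544236 − 14 = 544222.

544222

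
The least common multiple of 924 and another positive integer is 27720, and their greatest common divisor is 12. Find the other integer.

360

gcd × lcm = product of the two integers, so the other integer is (12 × 27720) / 924 = 360.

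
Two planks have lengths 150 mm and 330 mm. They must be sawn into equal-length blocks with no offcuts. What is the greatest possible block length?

This is the greatest common divisor of 150 and 330.
150 = 2 × 3 × 5^2
330 = 2 × 3 × 5 × 11
gcd(150, 330) = 2 × 3 × 5 = 30.

30 mm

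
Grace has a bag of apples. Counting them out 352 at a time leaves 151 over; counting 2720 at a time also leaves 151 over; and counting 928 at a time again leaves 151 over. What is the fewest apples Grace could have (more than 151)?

867831

N − 151 must be a common multiple of 352, 2720, and 928.
352 = 2^5 × 11
2720 = 2^5 × 5 × 17
928 = 2^5 × 29
LCM(352, 2720, 928) = 2^5 × 5 × 11 × 17 × 29 = 867680.
Smallest N > 151 is LCM + 151 = 867680 + 151 = 867831.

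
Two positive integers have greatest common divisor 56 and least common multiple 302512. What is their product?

For any two positive integers, gcd × lcm = product = 56 × 302512 = 16940672.

16940672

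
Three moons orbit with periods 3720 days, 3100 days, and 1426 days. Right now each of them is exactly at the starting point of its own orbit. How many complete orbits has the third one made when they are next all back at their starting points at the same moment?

300 orbits

The first common completion time is the LCM of the periods.
3720 = 2^3 × 3 × 5 × 31
3100 = 2^2 × 5^2 × 31
1426 = 2 × 23 × 31
LCM(3720, 3100, 1426) = 2^3 × 3 × 5^2 × 23 × 31 = 427800.
Orbits for period 1426: 427800 / 1426 = 300.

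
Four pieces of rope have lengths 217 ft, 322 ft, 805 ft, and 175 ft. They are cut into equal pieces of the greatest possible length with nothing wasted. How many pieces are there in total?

217

Piece length = gcd(217, 322, 805, 175).
217 = 7 × 31
322 = 2 × 7 × 23
805 = 5 × 7 × 23
175 = 5^2 × 7
gcd(217, 322, 805, 175) = 7.
Total pieces = 217/7 + 322/7 + 805/7 + 175/7 = 31 + 46 + 115 + 25 = 217.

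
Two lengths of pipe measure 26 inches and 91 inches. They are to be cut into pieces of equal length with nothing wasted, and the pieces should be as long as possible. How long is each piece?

13 inches

Each piece length must divide every original length, so the longest possible is gcd(26, 91).
26 = 2 × 13
91 = 7 × 13
gcd(26, 91) = 13.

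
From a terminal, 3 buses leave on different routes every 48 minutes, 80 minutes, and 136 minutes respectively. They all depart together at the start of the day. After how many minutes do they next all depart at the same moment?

4080 minutes

We need the least common multiple of the intervals.
48 = 2^4 × 3
80 = 2^4 × 5
136 = 2^3 × 17
LCM(48, 80, 136) = 2^4 × 3 × 5 × 17 = 4080.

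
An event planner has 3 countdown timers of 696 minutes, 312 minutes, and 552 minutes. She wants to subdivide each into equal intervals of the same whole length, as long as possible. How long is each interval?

24 minutes

The interval must divide each timer length; the longest such is the gcd.
696 = 2^3 × 3 × 29
312 = 2^3 × 3 × 13
552 = 2^3 × 3 × 23
gcd(696, 312, 552) = 2^3 × 3 = 24.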